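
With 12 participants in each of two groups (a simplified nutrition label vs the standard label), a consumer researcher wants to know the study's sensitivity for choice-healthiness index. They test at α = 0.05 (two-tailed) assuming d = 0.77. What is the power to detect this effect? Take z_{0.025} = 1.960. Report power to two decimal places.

For two equal groups, power = Φ(d·√(n/2) − z_{α/2}).
d·√(n/2) = 0.77 × √(12/2) = 0.77 × 2.449 = 1.886.
z_β = 1.886 − 1.960 = -0.074.
Power = Φ(-0.074) = 0.471.

power ≈ 0.47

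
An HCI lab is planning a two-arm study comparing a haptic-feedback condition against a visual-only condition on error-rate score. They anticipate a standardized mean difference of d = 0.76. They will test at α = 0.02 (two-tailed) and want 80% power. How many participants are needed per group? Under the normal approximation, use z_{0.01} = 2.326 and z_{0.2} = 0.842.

For two independent groups with equal n: n = 2·((z_{α/2} + z_β) / d)².
z_{α/2} + z_β = 2.326 + 0.842 = 3.168.
n = 2 × (3.168 / 0.76)² = 2 × 4.168² = 2 × 17.38 = 34.8.
Round up to the next whole participant.

n = 35 per group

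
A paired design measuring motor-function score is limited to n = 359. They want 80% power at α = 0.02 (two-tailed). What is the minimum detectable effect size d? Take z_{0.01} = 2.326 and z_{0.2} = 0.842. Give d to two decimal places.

d_min ≈ 0.17

For a single sample (or paired design) of n = 359: d_min = (z_{α/2} + z_β)/√n.
z-sum = 2.326 + 0.842 = 3.168.
d_min = 3.168 / √359 = 3.168 / 18.947 = 0.167.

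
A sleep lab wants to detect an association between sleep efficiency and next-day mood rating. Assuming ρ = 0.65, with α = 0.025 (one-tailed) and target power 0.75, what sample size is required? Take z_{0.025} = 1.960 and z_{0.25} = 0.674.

Fisher's z: C = ½·ln((1+r)/(1−r)) = ½·ln(4.7143) = 0.7753.
n = ((z_{α} + z_β)/C)² + 3.
(1.960 + 0.674) / 0.7753 = 2.634 / 0.7753 = 3.397.
n = 3.397² + 3 = 11.54 + 3 = 14.5.
Round up.

n = 15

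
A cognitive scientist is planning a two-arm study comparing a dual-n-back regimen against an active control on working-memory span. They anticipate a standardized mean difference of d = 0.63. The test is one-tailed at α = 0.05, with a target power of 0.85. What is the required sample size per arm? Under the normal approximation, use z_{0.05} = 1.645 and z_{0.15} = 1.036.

n = 37 per group

For two independent groups with equal n: n = 2·((z_{α} + z_β) / d)².
z_{α} + z_β = 1.645 + 1.036 = 2.681.
n = 2 × (2.681 / 0.63)² = 2 × 4.256² = 2 × 18.11 = 36.2.
Round up to the next whole participant.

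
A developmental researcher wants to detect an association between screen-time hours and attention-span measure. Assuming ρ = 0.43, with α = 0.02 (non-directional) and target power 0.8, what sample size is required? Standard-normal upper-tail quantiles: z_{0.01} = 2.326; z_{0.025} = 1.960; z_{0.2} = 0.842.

Fisher's z: C = ½·ln((1+r)/(1−r)) = ½·ln(2.5088) = 0.4599.
n = ((z_{α/2} + z_β)/C)² + 3.
(2.326 + 0.842) / 0.4599 = 3.168 / 0.4599 = 6.888.
n = 6.888² + 3 = 47.45 + 3 = 50.5.
Round up.

n = 51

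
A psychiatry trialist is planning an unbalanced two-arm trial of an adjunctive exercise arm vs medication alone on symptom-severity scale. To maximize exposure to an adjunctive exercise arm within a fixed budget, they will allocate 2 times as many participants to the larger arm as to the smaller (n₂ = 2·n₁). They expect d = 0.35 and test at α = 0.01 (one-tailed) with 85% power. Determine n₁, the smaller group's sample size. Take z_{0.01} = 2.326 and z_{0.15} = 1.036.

With allocation ratio k = n₂/n₁ = 2, Var(x̄₁−x̄₂) = σ²(1/n₁ + 1/(k·n₁)) = σ²·(k+1)/(k·n₁).
So n₁ = (1 + 1/k)·((z_{α} + z_β)/d)² = 1.500 × (3.362/0.35)².
n₁ = 1.500 × 92.27 = 138.4.
Round up: n₁ = 139, giving n₂ = 2 × 139 = 278.

n₁ = 139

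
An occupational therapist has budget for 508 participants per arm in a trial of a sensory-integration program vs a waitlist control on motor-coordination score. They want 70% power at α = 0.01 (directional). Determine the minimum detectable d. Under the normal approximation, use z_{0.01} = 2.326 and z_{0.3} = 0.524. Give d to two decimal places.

d_min ≈ 0.18

For two independent groups of n = 508 each: d_min = (z_{α} + z_β)·√(2/n).
z-sum = 2.326 + 0.524 = 2.850.
d_min = 2.850 × √(2/508) = 2.850 × 0.0627 = 0.179.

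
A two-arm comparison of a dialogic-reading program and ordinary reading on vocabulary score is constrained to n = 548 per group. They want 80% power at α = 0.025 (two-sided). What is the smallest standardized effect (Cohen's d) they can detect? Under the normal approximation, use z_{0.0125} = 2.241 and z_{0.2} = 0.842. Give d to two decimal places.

d_min ≈ 0.19

For two independent groups of n = 548 each: d_min = (z_{α/2} + z_β)·√(2/n).
z-sum = 2.241 + 0.842 = 3.083.
d_min = 3.083 × √(2/548) = 3.083 × 0.0604 = 0.186.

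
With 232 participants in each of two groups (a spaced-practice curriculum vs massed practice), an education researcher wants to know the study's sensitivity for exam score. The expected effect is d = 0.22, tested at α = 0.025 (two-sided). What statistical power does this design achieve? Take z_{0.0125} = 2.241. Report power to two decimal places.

power ≈ 0.55

For two equal groups, power = Φ(d·√(n/2) − z_{α/2}).
d·√(n/2) = 0.22 × √(232/2) = 0.22 × 10.770 = 2.369.
z_β = 2.369 − 2.241 = 0.128.
Power = Φ(0.128) = 0.551.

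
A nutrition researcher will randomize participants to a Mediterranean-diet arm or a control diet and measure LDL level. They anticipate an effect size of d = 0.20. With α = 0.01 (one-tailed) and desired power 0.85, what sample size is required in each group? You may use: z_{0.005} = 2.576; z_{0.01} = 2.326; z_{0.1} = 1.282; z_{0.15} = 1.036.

For two independent groups with equal n: n = 2·((z_{α} + z_β) / d)².
z_{α} + z_β = 2.326 + 1.036 = 3.362.
n = 2 × (3.362 / 0.20)² = 2 × 16.810² = 2 × 282.58 = 565.2.
Round up to the next whole participant.

n = 566 per group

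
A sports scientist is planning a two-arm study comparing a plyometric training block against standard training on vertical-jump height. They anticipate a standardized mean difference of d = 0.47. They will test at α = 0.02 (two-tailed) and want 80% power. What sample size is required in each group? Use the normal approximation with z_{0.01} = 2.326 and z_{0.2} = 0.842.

n = 91 per group

For two independent groups with equal n: n = 2·((z_{α/2} + z_β) / d)².
z_{α/2} + z_β = 2.326 + 0.842 = 3.168.
n = 2 × (3.168 / 0.47)² = 2 × 6.740² = 2 × 45.43 = 90.9.
Round up to the next whole participant.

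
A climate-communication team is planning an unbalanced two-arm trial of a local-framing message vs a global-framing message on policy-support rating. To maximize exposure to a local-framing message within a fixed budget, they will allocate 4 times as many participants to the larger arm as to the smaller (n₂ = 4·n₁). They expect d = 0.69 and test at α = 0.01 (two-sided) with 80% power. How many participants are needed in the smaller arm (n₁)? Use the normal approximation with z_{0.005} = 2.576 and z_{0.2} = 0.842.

n₁ = 31

With allocation ratio k = n₂/n₁ = 4, Var(x̄₁−x̄₂) = σ²(1/n₁ + 1/(k·n₁)) = σ²·(k+1)/(k·n₁).
So n₁ = (1 + 1/k)·((z_{α/2} + z_β)/d)² = 1.250 × (3.418/0.69)².
n₁ = 1.250 × 24.54 = 30.7.
Round up: n₁ = 31, giving n₂ = 4 × 31 = 124.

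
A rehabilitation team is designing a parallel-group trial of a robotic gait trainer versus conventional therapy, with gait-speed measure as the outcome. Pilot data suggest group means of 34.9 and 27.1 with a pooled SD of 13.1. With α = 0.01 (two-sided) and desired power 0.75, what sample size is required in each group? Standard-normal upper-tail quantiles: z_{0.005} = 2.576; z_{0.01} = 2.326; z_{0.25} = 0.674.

Cohen's d = |M₁ − M₂| / SD_pooled = |34.9 − 27.1| / 13.1 = 7.8 / 13.1 = 0.595.
For two independent groups with equal n: n = 2·((z_{α/2} + z_β) / d)².
z_{α/2} + z_β = 2.576 + 0.674 = 3.250.
n = 2 × (3.250 / 0.595)² = 2 × 5.462² = 2 × 29.84 = 59.7.
Round up to the next whole participant.

n = 60 per group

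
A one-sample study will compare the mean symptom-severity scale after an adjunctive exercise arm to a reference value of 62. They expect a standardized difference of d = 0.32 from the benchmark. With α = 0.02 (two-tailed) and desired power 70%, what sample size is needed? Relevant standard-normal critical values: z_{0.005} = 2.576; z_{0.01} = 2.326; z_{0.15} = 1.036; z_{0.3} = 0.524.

For a one-sample test: n = ((z_{α/2} + z_β) / d)².
z_{α/2} + z_β = 2.326 + 0.524 = 2.850.
n = (2.850 / 0.32)² = 8.906² = 79.32.
Round up.

n = 80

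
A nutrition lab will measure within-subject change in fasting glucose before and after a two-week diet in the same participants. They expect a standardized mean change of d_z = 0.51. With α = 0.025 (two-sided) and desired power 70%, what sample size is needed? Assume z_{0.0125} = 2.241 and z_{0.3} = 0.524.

n = 30 pairs

For a paired (one-sample on differences) test: n = ((z_{α/2} + z_β) / d)².
z_{α/2} + z_β = 2.241 + 0.524 = 2.765.
n = (2.765 / 0.51)² = 5.422² = 29.39.
Round up.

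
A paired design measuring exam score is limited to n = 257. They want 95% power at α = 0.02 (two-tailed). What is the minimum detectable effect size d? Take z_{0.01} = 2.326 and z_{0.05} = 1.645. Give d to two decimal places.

For a single sample (or paired design) of n = 257: d_min = (z_{α/2} + z_β)/√n.
z-sum = 2.326 + 1.645 = 3.971.
d_min = 3.971 / √257 = 3.971 / 16.031 = 0.248.

d_min ≈ 0.25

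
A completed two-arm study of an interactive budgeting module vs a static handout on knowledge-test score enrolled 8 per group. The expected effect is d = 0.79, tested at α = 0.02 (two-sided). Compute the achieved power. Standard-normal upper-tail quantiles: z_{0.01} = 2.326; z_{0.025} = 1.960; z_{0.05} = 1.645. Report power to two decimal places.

For two equal groups, power = Φ(d·√(n/2) − z_{α/2}).
d·√(n/2) = 0.79 × √(8/2) = 0.79 × 2.000 = 1.580.
z_β = 1.580 − 2.326 = -0.746.
Power = Φ(-0.746) = 0.228.

power ≈ 0.23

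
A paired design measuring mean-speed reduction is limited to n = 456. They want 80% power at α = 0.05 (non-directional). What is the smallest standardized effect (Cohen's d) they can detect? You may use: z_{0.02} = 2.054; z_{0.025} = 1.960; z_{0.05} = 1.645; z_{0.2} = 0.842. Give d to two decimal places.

For a single sample (or paired design) of n = 456: d_min = (z_{α/2} + z_β)/√n.
z-sum = 1.960 + 0.842 = 2.802.
d_min = 2.802 / √456 = 2.802 / 21.354 = 0.131.

d_min ≈ 0.13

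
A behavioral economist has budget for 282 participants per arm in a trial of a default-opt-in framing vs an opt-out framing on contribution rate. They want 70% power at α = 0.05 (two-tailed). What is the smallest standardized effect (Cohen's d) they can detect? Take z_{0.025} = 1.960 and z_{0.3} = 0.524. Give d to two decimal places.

For two independent groups of n = 282 each: d_min = (z_{α/2} + z_β)·√(2/n).
z-sum = 1.960 + 0.524 = 2.484.
d_min = 2.484 × √(2/282) = 2.484 × 0.0842 = 0.209.

d_min ≈ 0.21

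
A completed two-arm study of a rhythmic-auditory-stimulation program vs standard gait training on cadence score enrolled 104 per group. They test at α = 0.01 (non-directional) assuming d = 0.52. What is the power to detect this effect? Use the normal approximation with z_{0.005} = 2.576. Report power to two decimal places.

For two equal groups, power = Φ(d·√(n/2) − z_{α/2}).
d·√(n/2) = 0.52 × √(104/2) = 0.52 × 7.211 = 3.750.
z_β = 3.750 − 2.576 = 1.174.
Power = Φ(1.174) = 0.880.

power ≈ 0.88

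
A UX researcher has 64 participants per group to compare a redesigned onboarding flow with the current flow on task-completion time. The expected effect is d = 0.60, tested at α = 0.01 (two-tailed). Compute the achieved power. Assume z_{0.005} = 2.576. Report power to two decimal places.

For two equal groups, power = Φ(d·√(n/2) − z_{α/2}).
d·√(n/2) = 0.60 × √(64/2) = 0.60 × 5.657 = 3.394.
z_β = 3.394 − 2.576 = 0.818.
Power = Φ(0.818) = 0.793.

power ≈ 0.79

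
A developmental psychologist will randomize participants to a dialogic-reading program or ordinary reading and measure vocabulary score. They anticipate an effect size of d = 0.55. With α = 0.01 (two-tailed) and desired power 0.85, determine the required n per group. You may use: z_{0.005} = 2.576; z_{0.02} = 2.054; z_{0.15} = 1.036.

For two independent groups with equal n: n = 2·((z_{α/2} + z_β) / d)².
z_{α/2} + z_β = 2.576 + 1.036 = 3.612.
n = 2 × (3.612 / 0.55)² = 2 × 6.567² = 2 × 43.13 = 86.3.
Round up to the next whole participant.

n = 87 per group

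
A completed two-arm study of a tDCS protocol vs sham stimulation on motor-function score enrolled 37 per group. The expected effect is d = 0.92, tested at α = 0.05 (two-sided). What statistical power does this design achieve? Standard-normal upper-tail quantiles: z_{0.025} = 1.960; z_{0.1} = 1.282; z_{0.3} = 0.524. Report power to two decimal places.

For two equal groups, power = Φ(d·√(n/2) − z_{α/2}).
d·√(n/2) = 0.92 × √(37/2) = 0.92 × 4.301 = 3.957.
z_β = 3.957 − 1.960 = 1.997.
Power = Φ(1.997) = 0.977.

power ≈ 0.98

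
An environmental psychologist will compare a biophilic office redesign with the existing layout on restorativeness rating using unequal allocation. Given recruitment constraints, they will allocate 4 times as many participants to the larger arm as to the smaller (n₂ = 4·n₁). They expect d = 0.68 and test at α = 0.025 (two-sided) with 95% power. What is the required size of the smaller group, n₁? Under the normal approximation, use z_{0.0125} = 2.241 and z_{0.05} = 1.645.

n₁ = 41

With allocation ratio k = n₂/n₁ = 4, Var(x̄₁−x̄₂) = σ²(1/n₁ + 1/(k·n₁)) = σ²·(k+1)/(k·n₁).
So n₁ = (1 + 1/k)·((z_{α/2} + z_β)/d)² = 1.250 × (3.886/0.68)².
n₁ = 1.250 × 32.66 = 40.8.
Round up: n₁ = 41, giving n₂ = 4 × 41 = 164.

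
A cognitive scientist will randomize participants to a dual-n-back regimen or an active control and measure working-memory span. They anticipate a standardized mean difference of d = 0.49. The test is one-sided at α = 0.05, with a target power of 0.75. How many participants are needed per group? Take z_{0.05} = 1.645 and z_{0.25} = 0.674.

For two independent groups with equal n: n = 2·((z_{α} + z_β) / d)².
z_{α} + z_β = 1.645 + 0.674 = 2.319.
n = 2 × (2.319 / 0.49)² = 2 × 4.733² = 2 × 22.40 = 44.8.
Round up to the next whole participant.

n = 45 per group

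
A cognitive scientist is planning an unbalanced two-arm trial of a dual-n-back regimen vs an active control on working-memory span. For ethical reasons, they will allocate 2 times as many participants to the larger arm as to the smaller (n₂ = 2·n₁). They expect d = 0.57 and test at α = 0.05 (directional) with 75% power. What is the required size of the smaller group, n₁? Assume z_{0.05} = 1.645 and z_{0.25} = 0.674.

With allocation ratio k = n₂/n₁ = 2, Var(x̄₁−x̄₂) = σ²(1/n₁ + 1/(k·n₁)) = σ²·(k+1)/(k·n₁).
So n₁ = (1 + 1/k)·((z_{α} + z_β)/d)² = 1.500 × (2.319/0.57)².
n₁ = 1.500 × 16.55 = 24.8.
Round up: n₁ = 25, giving n₂ = 2 × 25 = 50.

n₁ = 25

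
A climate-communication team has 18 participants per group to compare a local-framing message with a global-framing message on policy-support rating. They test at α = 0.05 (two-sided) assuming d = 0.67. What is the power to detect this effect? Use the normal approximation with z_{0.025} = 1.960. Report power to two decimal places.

For two equal groups, power = Φ(d·√(n/2) − z_{α/2}).
d·√(n/2) = 0.67 × √(18/2) = 0.67 × 3.000 = 2.010.
z_β = 2.010 − 1.960 = 0.050.
Power = Φ(0.050) = 0.520.

power ≈ 0.52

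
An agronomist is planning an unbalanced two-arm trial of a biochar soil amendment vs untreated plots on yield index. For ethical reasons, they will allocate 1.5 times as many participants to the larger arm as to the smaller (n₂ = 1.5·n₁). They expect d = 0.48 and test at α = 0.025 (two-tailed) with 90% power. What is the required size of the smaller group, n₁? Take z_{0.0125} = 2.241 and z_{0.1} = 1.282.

With allocation ratio k = n₂/n₁ = 1.5, Var(x̄₁−x̄₂) = σ²(1/n₁ + 1/(k·n₁)) = σ²·(k+1)/(k·n₁).
So n₁ = (1 + 1/k)·((z_{α/2} + z_β)/d)² = 1.667 × (3.523/0.48)².
n₁ = 1.667 × 53.87 = 89.8.
Round up: n₁ = 90, giving n₂ = 1.5 × 90 = 135.

n₁ = 90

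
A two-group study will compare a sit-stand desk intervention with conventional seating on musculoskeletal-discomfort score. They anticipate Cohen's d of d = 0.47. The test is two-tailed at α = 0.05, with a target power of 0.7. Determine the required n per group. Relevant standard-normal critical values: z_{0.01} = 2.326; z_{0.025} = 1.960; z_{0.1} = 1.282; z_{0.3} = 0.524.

For two independent groups with equal n: n = 2·((z_{α/2} + z_β) / d)².
z_{α/2} + z_β = 1.960 + 0.524 = 2.484.
n = 2 × (2.484 / 0.47)² = 2 × 5.285² = 2 × 27.93 = 55.9.
Round up to the next whole participant.

n = 56 per group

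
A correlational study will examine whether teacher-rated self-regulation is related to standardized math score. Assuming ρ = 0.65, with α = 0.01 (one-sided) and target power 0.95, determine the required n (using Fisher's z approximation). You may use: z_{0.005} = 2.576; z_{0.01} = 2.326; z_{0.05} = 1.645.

n = 30

Fisher's z: C = ½·ln((1+r)/(1−r)) = ½·ln(4.7143) = 0.7753.
n = ((z_{α} + z_β)/C)² + 3.
(2.326 + 1.645) / 0.7753 = 3.971 / 0.7753 = 5.122.
n = 5.122² + 3 = 26.23 + 3 = 29.2.
Round up.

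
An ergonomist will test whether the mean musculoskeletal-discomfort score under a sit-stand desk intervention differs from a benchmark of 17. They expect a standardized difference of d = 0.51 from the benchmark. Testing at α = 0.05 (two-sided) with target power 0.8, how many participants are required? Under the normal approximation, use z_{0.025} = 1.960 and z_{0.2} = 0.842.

n = 31

For a one-sample test: n = ((z_{α/2} + z_β) / d)².
z_{α/2} + z_β = 1.960 + 0.842 = 2.802.
n = (2.802 / 0.51)² = 5.494² = 30.19.
Round up.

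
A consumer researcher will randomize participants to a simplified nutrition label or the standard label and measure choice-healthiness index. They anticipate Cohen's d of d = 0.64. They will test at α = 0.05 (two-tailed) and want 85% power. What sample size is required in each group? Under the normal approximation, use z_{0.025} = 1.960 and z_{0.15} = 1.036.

For two independent groups with equal n: n = 2·((z_{α/2} + z_β) / d)².
z_{α/2} + z_β = 1.960 + 1.036 = 2.996.
n = 2 × (2.996 / 0.64)² = 2 × 4.681² = 2 × 21.91 = 43.8.
Round up to the next whole participant.

n = 44 per group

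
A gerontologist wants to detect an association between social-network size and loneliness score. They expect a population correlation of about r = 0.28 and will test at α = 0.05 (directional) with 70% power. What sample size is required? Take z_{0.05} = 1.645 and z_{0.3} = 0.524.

Fisher's z: C = ½·ln((1+r)/(1−r)) = ½·ln(1.7778) = 0.2877.
n = ((z_{α} + z_β)/C)² + 3.
(1.645 + 0.524) / 0.2877 = 2.169 / 0.2877 = 7.539.
n = 7.539² + 3 = 56.84 + 3 = 59.8.
Round up.

n = 60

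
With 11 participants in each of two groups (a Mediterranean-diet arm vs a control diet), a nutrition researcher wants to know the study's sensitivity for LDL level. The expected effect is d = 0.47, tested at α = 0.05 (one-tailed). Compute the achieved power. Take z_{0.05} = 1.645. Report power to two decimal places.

power ≈ 0.29

For two equal groups, power = Φ(d·√(n/2) − z_{α}).
d·√(n/2) = 0.47 × √(11/2) = 0.47 × 2.345 = 1.102.
z_β = 1.102 − 1.645 = -0.543.
Power = Φ(-0.543) = 0.294.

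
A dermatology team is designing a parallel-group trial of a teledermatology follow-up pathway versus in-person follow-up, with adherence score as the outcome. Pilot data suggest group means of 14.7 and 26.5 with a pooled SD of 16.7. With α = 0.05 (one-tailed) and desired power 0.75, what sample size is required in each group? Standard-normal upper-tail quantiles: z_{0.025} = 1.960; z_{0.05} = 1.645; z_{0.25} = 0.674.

n = 22 per group

Cohen's d = |M₁ − M₂| / SD_pooled = |14.7 − 26.5| / 16.7 = 11.8 / 16.7 = 0.707.
For two independent groups with equal n: n = 2·((z_{α} + z_β) / d)².
z_{α} + z_β = 1.645 + 0.674 = 2.319.
n = 2 × (2.319 / 0.707)² = 2 × 3.280² = 2 × 10.76 = 21.5.
Round up to the next whole participant.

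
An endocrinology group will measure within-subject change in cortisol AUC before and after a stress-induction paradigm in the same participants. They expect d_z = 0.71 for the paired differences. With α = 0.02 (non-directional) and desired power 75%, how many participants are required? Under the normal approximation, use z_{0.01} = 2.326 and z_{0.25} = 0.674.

For a paired (one-sample on differences) test: n = ((z_{α/2} + z_β) / d)².
z_{α/2} + z_β = 2.326 + 0.674 = 3.000.
n = (3.000 / 0.71)² = 4.225² = 17.85.
Round up.

n = 18 pairs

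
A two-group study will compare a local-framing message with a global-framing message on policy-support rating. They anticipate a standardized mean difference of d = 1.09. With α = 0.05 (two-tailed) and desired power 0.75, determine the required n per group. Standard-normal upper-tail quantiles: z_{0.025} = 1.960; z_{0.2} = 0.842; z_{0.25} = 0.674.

For two independent groups with equal n: n = 2·((z_{α/2} + z_β) / d)².
z_{α/2} + z_β = 1.960 + 0.674 = 2.634.
n = 2 × (2.634 / 1.09)² = 2 × 2.417² = 2 × 5.84 = 11.7.
Round up to the next whole participant.

n = 12 per group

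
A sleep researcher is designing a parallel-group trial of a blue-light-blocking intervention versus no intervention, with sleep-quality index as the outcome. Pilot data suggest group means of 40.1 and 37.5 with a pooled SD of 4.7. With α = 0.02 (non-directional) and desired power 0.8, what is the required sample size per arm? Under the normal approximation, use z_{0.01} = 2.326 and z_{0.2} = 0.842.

n = 66 per group

Cohen's d = |M₁ − M₂| / SD_pooled = |40.1 − 37.5| / 4.7 = 2.6 / 4.7 = 0.553.
For two independent groups with equal n: n = 2·((z_{α/2} + z_β) / d)².
z_{α/2} + z_β = 2.326 + 0.842 = 3.168.
n = 2 × (3.168 / 0.553)² = 2 × 5.729² = 2 × 32.82 = 65.6.
Round up to the next whole participant.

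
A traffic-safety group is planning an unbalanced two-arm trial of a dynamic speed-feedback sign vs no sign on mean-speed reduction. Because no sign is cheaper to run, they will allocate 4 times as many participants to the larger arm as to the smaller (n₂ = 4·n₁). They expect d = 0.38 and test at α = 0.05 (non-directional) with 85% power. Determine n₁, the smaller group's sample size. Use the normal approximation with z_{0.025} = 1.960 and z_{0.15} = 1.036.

n₁ = 78

With allocation ratio k = n₂/n₁ = 4, Var(x̄₁−x̄₂) = σ²(1/n₁ + 1/(k·n₁)) = σ²·(k+1)/(k·n₁).
So n₁ = (1 + 1/k)·((z_{α/2} + z_β)/d)² = 1.250 × (2.996/0.38)².
n₁ = 1.250 × 62.16 = 77.7.
Round up: n₁ = 78, giving n₂ = 4 × 78 = 312.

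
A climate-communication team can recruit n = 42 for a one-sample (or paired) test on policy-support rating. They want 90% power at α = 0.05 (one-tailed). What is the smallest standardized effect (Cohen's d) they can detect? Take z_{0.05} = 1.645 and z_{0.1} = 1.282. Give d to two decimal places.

For a single sample (or paired design) of n = 42: d_min = (z_{α} + z_β)/√n.
z-sum = 1.645 + 1.282 = 2.927.
d_min = 2.927 / √42 = 2.927 / 6.481 = 0.452.

d_min ≈ 0.45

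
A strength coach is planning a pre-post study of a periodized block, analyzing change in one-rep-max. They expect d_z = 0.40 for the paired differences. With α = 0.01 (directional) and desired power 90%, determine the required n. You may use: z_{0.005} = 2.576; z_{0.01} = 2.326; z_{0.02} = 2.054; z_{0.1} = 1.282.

n = 82 pairs

For a paired (one-sample on differences) test: n = ((z_{α} + z_β) / d)².
z_{α} + z_β = 2.326 + 1.282 = 3.608.
n = (3.608 / 0.40)² = 9.020² = 81.36.
Round up.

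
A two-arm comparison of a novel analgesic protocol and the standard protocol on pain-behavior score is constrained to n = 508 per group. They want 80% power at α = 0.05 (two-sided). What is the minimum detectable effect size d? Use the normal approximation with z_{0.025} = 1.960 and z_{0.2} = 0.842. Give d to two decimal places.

For two independent groups of n = 508 each: d_min = (z_{α/2} + z_β)·√(2/n).
z-sum = 1.960 + 0.842 = 2.802.
d_min = 2.802 × √(2/508) = 2.802 × 0.0627 = 0.176.

d_min ≈ 0.18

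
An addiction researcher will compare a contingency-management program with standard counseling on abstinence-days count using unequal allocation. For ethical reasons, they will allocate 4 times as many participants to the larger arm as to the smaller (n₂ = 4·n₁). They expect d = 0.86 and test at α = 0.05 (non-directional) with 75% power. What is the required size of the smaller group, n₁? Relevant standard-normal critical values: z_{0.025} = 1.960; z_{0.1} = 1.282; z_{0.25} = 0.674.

With allocation ratio k = n₂/n₁ = 4, Var(x̄₁−x̄₂) = σ²(1/n₁ + 1/(k·n₁)) = σ²·(k+1)/(k·n₁).
So n₁ = (1 + 1/k)·((z_{α/2} + z_β)/d)² = 1.250 × (2.634/0.86)².
n₁ = 1.250 × 9.38 = 11.7.
Round up: n₁ = 12, giving n₂ = 4 × 12 = 48.

n₁ = 12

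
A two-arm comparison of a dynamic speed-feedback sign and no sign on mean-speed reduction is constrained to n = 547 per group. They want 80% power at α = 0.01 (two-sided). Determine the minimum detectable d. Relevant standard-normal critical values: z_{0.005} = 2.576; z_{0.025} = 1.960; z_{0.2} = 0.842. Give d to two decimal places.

For two independent groups of n = 547 each: d_min = (z_{α/2} + z_β)·√(2/n).
z-sum = 2.576 + 0.842 = 3.418.
d_min = 3.418 × √(2/547) = 3.418 × 0.0605 = 0.207.

d_min ≈ 0.21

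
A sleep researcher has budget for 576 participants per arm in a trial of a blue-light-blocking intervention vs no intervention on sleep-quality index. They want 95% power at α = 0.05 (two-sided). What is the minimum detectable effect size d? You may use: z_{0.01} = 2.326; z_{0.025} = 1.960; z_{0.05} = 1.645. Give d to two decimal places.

For two independent groups of n = 576 each: d_min = (z_{α/2} + z_β)·√(2/n).
z-sum = 1.960 + 1.645 = 3.605.
d_min = 3.605 × √(2/576) = 3.605 × 0.0589 = 0.212.

d_min ≈ 0.21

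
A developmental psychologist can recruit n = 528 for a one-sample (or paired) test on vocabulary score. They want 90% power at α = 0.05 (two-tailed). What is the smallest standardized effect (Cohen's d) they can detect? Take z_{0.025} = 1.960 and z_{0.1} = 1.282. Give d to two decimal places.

d_min ≈ 0.14

For a single sample (or paired design) of n = 528: d_min = (z_{α/2} + z_β)/√n.
z-sum = 1.960 + 1.282 = 3.242.
d_min = 3.242 / √528 = 3.242 / 22.978 = 0.141.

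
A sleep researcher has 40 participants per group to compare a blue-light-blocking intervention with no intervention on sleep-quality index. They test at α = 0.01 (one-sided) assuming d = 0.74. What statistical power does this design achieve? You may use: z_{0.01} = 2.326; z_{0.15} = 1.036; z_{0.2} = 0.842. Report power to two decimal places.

For two equal groups, power = Φ(d·√(n/2) − z_{α}).
d·√(n/2) = 0.74 × √(40/2) = 0.74 × 4.472 = 3.309.
z_β = 3.309 − 2.326 = 0.983.
Power = Φ(0.983) = 0.837.

power ≈ 0.84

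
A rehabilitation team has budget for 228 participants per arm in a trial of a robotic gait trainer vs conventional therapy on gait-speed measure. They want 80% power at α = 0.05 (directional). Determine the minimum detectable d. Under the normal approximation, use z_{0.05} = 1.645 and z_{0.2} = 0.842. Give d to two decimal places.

d_min ≈ 0.23

For two independent groups of n = 228 each: d_min = (z_{α} + z_β)·√(2/n).
z-sum = 1.645 + 0.842 = 2.487.
d_min = 2.487 × √(2/228) = 2.487 × 0.0937 = 0.233.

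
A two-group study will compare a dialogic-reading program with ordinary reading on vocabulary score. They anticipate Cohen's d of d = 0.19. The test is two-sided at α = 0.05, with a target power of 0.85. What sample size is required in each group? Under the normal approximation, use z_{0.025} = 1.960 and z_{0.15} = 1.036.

n = 498 per group

For two independent groups with equal n: n = 2·((z_{α/2} + z_β) / d)².
z_{α/2} + z_β = 1.960 + 1.036 = 2.996.
n = 2 × (2.996 / 0.19)² = 2 × 15.768² = 2 × 248.64 = 497.3.
Round up to the next whole participant.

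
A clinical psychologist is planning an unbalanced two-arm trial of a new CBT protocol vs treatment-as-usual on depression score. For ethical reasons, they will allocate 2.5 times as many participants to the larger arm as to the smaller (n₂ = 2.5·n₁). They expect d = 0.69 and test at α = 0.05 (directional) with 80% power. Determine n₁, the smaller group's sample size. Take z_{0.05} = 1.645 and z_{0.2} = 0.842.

n₁ = 19

With allocation ratio k = n₂/n₁ = 2.5, Var(x̄₁−x̄₂) = σ²(1/n₁ + 1/(k·n₁)) = σ²·(k+1)/(k·n₁).
So n₁ = (1 + 1/k)·((z_{α} + z_β)/d)² = 1.400 × (2.487/0.69)².
n₁ = 1.400 × 12.99 = 18.2.
Round up: n₁ = 19, giving n₂ = ⌈2.5 × 19⌉ = ⌈47.5⌉ = 48.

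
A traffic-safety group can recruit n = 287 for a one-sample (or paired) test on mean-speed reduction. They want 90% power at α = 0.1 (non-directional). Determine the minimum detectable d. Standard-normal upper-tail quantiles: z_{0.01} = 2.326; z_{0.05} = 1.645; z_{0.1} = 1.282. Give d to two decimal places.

For a single sample (or paired design) of n = 287: d_min = (z_{α/2} + z_β)/√n.
z-sum = 1.645 + 1.282 = 2.927.
d_min = 2.927 / √287 = 2.927 / 16.941 = 0.173.

d_min ≈ 0.17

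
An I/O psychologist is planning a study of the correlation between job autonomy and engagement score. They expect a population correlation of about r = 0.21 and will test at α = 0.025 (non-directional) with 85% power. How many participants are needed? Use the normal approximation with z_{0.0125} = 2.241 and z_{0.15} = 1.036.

n = 240

Fisher's z: C = ½·ln((1+r)/(1−r)) = ½·ln(1.5316) = 0.2132.
n = ((z_{α/2} + z_β)/C)² + 3.
(2.241 + 1.036) / 0.2132 = 3.277 / 0.2132 = 15.371.
n = 15.371² + 3 = 236.25 + 3 = 239.3.
Round up.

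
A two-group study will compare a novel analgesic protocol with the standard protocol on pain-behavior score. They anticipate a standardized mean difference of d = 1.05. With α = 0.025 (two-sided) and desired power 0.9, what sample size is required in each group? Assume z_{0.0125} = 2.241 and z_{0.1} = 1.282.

For two independent groups with equal n: n = 2·((z_{α/2} + z_β) / d)².
z_{α/2} + z_β = 2.241 + 1.282 = 3.523.
n = 2 × (3.523 / 1.05)² = 2 × 3.355² = 2 × 11.26 = 22.5.
Round up to the next whole participant.

n = 23 per group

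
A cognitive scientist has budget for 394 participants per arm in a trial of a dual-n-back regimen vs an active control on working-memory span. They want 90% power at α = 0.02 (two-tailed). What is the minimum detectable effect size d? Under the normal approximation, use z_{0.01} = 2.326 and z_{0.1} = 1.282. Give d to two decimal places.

d_min ≈ 0.26

For two independent groups of n = 394 each: d_min = (z_{α/2} + z_β)·√(2/n).
z-sum = 2.326 + 1.282 = 3.608.
d_min = 3.608 × √(2/394) = 3.608 × 0.0712 = 0.257.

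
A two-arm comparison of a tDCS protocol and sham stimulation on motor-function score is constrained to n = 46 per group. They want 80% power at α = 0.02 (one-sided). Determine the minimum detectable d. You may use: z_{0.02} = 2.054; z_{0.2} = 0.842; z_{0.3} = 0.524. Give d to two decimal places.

For two independent groups of n = 46 each: d_min = (z_{α} + z_β)·√(2/n).
z-sum = 2.054 + 0.842 = 2.896.
d_min = 2.896 × √(2/46) = 2.896 × 0.2085 = 0.604.

d_min ≈ 0.60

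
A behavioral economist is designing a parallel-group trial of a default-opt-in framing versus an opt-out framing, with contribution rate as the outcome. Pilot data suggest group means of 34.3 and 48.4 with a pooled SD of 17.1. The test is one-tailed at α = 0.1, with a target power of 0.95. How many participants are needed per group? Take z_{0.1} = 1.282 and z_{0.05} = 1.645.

n = 26 per group

Cohen's d = |M₁ − M₂| / SD_pooled = |34.3 − 48.4| / 17.1 = 14.1 / 17.1 = 0.825.
For two independent groups with equal n: n = 2·((z_{α} + z_β) / d)².
z_{α} + z_β = 1.282 + 1.645 = 2.927.
n = 2 × (2.927 / 0.825)² = 2 × 3.548² = 2 × 12.59 = 25.2.
Round up to the next whole participant.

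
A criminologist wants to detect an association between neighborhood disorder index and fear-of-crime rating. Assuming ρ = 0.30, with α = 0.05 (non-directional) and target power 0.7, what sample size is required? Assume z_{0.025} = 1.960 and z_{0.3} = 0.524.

n = 68

Fisher's z: C = ½·ln((1+r)/(1−r)) = ½·ln(1.8571) = 0.3095.
n = ((z_{α/2} + z_β)/C)² + 3.
(1.960 + 0.524) / 0.3095 = 2.484 / 0.3095 = 8.026.
n = 8.026² + 3 = 64.41 + 3 = 67.4.
Round up.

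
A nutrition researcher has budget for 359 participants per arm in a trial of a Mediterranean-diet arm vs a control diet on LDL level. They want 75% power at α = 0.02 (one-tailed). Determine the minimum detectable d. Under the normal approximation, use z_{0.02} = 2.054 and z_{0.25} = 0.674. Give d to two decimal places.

d_min ≈ 0.20

For two independent groups of n = 359 each: d_min = (z_{α} + z_β)·√(2/n).
z-sum = 2.054 + 0.674 = 2.728.
d_min = 2.728 × √(2/359) = 2.728 × 0.0746 = 0.204.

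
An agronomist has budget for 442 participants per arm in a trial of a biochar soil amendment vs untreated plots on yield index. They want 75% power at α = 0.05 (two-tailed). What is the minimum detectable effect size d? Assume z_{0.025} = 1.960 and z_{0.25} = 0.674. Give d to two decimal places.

d_min ≈ 0.18

For two independent groups of n = 442 each: d_min = (z_{α/2} + z_β)·√(2/n).
z-sum = 1.960 + 0.674 = 2.634.
d_min = 2.634 × √(2/442) = 2.634 × 0.0673 = 0.177.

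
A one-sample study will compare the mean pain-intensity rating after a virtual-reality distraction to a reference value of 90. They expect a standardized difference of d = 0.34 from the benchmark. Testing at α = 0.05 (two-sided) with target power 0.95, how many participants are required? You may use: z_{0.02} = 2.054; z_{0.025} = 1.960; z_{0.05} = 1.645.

For a one-sample test: n = ((z_{α/2} + z_β) / d)².
z_{α/2} + z_β = 1.960 + 1.645 = 3.605.
n = (3.605 / 0.34)² = 10.603² = 112.42.
Round up.

n = 113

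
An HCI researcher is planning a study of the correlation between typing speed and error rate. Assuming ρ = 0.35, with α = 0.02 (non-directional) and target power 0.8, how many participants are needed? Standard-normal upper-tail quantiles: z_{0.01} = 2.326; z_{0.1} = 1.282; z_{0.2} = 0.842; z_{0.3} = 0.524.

n = 79

Fisher's z: C = ½·ln((1+r)/(1−r)) = ½·ln(2.0769) = 0.3654.
n = ((z_{α/2} + z_β)/C)² + 3.
(2.326 + 0.842) / 0.3654 = 3.168 / 0.3654 = 8.670.
n = 8.670² + 3 = 75.17 + 3 = 78.2.
Round up.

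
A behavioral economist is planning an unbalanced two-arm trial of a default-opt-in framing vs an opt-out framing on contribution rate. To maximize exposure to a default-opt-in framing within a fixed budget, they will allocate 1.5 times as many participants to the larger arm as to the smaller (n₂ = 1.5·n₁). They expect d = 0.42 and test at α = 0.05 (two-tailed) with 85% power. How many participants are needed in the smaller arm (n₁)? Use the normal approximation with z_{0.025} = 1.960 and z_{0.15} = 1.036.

With allocation ratio k = n₂/n₁ = 1.5, Var(x̄₁−x̄₂) = σ²(1/n₁ + 1/(k·n₁)) = σ²·(k+1)/(k·n₁).
So n₁ = (1 + 1/k)·((z_{α/2} + z_β)/d)² = 1.667 × (2.996/0.42)².
n₁ = 1.667 × 50.88 = 84.8.
Round up: n₁ = 85, giving n₂ = ⌈1.5 × 85⌉ = ⌈127.5⌉ = 128.

n₁ = 85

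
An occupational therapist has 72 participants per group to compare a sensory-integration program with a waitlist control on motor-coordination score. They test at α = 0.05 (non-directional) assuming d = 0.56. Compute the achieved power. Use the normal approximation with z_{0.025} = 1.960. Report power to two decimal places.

power ≈ 0.92

For two equal groups, power = Φ(d·√(n/2) − z_{α/2}).
d·√(n/2) = 0.56 × √(72/2) = 0.56 × 6.000 = 3.360.
z_β = 3.360 − 1.960 = 1.400.
Power = Φ(1.400) = 0.919.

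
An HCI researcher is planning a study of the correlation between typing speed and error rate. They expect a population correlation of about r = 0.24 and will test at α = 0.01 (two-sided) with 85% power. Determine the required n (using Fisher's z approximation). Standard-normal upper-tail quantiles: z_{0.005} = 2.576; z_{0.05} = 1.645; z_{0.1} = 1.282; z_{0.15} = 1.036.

n = 221

Fisher's z: C = ½·ln((1+r)/(1−r)) = ½·ln(1.6316) = 0.2448.
n = ((z_{α/2} + z_β)/C)² + 3.
(2.576 + 1.036) / 0.2448 = 3.612 / 0.2448 = 14.755.
n = 14.755² + 3 = 217.71 + 3 = 220.7.
Round up.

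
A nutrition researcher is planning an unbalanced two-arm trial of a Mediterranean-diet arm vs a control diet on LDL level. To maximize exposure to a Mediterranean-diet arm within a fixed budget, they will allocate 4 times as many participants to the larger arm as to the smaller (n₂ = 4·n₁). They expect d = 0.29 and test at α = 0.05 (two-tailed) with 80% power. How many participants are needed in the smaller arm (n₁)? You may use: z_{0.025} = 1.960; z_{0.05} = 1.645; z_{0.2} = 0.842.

n₁ = 117

With allocation ratio k = n₂/n₁ = 4, Var(x̄₁−x̄₂) = σ²(1/n₁ + 1/(k·n₁)) = σ²·(k+1)/(k·n₁).
So n₁ = (1 + 1/k)·((z_{α/2} + z_β)/d)² = 1.250 × (2.802/0.29)².
n₁ = 1.250 × 93.36 = 116.7.
Round up: n₁ = 117, giving n₂ = 4 × 117 = 468.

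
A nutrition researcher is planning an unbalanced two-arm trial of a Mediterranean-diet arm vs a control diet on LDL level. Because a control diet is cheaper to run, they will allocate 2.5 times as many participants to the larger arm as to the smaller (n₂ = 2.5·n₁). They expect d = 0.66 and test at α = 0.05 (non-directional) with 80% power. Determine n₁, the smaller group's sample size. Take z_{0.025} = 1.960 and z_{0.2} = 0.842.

n₁ = 26

With allocation ratio k = n₂/n₁ = 2.5, Var(x̄₁−x̄₂) = σ²(1/n₁ + 1/(k·n₁)) = σ²·(k+1)/(k·n₁).
So n₁ = (1 + 1/k)·((z_{α/2} + z_β)/d)² = 1.400 × (2.802/0.66)².
n₁ = 1.400 × 18.02 = 25.2.
Round up: n₁ = 26, giving n₂ = 2.5 × 26 = 65.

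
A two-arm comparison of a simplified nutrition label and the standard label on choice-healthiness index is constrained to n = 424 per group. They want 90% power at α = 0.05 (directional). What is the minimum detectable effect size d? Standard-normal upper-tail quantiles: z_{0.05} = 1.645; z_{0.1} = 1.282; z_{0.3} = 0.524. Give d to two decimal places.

d_min ≈ 0.20

For two independent groups of n = 424 each: d_min = (z_{α} + z_β)·√(2/n).
z-sum = 1.645 + 1.282 = 2.927.
d_min = 2.927 × √(2/424) = 2.927 × 0.0687 = 0.201.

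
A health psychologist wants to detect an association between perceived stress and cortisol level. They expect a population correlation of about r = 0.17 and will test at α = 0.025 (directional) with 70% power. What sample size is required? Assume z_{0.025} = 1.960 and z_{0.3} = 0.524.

Fisher's z: C = ½·ln((1+r)/(1−r)) = ½·ln(1.4096) = 0.1717.
n = ((z_{α} + z_β)/C)² + 3.
(1.960 + 0.524) / 0.1717 = 2.484 / 0.1717 = 14.467.
n = 14.467² + 3 = 209.30 + 3 = 212.3.
Round up.

n = 213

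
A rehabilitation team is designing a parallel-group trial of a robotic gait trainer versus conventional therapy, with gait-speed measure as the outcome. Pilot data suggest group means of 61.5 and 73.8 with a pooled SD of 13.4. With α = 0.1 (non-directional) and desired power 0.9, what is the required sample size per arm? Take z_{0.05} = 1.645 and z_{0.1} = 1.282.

n = 21 per group

Cohen's d = |M₁ − M₂| / SD_pooled = |61.5 − 73.8| / 13.4 = 12.3 / 13.4 = 0.918.
For two independent groups with equal n: n = 2·((z_{α/2} + z_β) / d)².
z_{α/2} + z_β = 1.645 + 1.282 = 2.927.
n = 2 × (2.927 / 0.918)² = 2 × 3.188² = 2 × 10.17 = 20.3.
Round up to the next whole participant.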